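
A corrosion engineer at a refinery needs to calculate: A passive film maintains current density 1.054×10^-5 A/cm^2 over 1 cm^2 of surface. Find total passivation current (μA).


I = i_pass * A, then convert A → μA (×10^6)
I = 1.054×10^-5 * 1 * 10^6 = 10.54 μA

10.54 μA


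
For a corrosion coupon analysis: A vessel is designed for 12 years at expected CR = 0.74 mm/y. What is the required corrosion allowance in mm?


Corrosion allowance = CR × design life
CA = 0.74 * 12 = 8.88 mm

8.88 mm


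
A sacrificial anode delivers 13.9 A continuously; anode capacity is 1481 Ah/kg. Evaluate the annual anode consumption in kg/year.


Annual consumption = current * hours per year / capacity
Rate = 13.9 * 8760 / 1481 = 82.2 kg/year

82.2 kg/year


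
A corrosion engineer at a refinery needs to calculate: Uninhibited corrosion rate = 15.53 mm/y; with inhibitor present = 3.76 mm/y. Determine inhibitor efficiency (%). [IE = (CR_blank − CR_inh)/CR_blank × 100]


Apply the inhibitor-efficiency definition: IE = (CR_blank − CR_inh)/CR_blank × 100
IE = (15.53 − 3.76) / 15.53 × 100
IE = 11.77 / 15.53 × 100 = 75.8 %

75.8 %


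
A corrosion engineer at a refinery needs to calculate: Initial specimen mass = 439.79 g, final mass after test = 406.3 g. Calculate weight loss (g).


Weight loss = initial − final
WL = 439.79 − 406.3 = 33.49 g

33.49 g


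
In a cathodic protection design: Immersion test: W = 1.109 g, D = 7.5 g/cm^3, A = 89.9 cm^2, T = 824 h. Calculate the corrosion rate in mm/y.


Apply the mm/y weight-loss relation: CR = 87600 * W / (D * A * T)
Numerator: 87600 * 1.109 = 97148.4
Denominator: 7.5 * 89.9 * 824 = 555582.0
CR = 97148.4 / 555582.0 = 0.17486 mm/y

0.17486 mm/y


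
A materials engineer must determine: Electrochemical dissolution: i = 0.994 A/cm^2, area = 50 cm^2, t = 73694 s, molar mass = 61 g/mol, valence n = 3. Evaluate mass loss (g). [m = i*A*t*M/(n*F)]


Apply Faraday's law: m = i*A*t*M / (n*F)
Total charge passed Q = i*A*t = 0.994*50*73694 = 3662591.8 C
m = Q*M/(n*F) = 3662591.8*61/(3*96485) = 771.8578 g

771.8578 g


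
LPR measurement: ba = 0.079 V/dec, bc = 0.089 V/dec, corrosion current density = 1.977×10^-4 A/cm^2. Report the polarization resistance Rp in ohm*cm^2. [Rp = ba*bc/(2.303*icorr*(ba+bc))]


Apply the Stern-Geary equation: Rp = ba*bc / (2.303*icorr*(ba+bc))
ba*bc = 0.079*0.089 = 0.007031
ba+bc = 0.168; 2.303*icorr*(ba+bc) = 2.303*1.977×10^-4*0.168 = 7.6490921×10^-5
Rp = 0.007031 / 7.6490921×10^-5 = 91.9 ohm*cm^2

91.9 ohm*cm^2


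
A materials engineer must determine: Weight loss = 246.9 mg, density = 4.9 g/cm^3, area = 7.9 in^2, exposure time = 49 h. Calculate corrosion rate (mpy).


Apply the mpy weight-loss relation: CR = 534 * W / (D * A * T)
Numerator: 534 * 246.9 = 131844.6
Denominator: 4.9 * 7.9 * 49 = 1896.79
CR = 131844.6 / 1896.79 = 69.5093 mpy

69.5093 mpy


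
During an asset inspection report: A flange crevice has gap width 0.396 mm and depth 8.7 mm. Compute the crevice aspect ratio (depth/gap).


Aspect ratio = depth / gap
Ratio = 8.7 / 0.396 = 22.0

22.0


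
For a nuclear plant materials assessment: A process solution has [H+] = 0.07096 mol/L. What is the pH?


pH = −log10[H+]
pH = −log10(0.07096) = 1.15

1.15


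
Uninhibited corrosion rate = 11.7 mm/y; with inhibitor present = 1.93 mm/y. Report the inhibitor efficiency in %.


Apply the inhibitor-efficiency definition: IE = (CR_blank − CR_inh)/CR_blank × 100
IE = (11.7 − 1.93) / 11.7 × 100
IE = 9.77 / 11.7 × 100 = 83.5 %

83.5 %


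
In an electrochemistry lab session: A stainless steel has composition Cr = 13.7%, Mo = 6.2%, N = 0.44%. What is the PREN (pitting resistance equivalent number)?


Apply the PREN formula: PREN = Cr + 3.3*Mo + 16*N
PREN = 13.7 + 3.3*6.2 + 16*0.44
PREN = 13.7 + 20.46 + 7.04 = 41.2

41.2


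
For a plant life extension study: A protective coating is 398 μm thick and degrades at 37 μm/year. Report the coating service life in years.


Service life = thickness / degradation rate
Life = 398 / 37 = 10.8 years

10.8 years


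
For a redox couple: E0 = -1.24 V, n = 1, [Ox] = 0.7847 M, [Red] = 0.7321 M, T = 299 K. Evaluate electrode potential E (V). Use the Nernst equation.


Apply the Nernst equation: E = E0 + (RT/nF)*ln([Ox]/[Red])
Step 1: RT/nF = 8.314*299/(1*96485) = 0.02576448 V
Step 2: [Ox]/[Red] = 0.7847/0.7321 = 1.071848
Step 3: ln(1.071848) = 0.069384
Step 4: correction = 0.02576448 * 0.069384 = 0.002 V
E = -1.24 + 0.002 = -1.238 V

-1.238 V


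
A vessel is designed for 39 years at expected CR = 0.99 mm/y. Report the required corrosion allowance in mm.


Corrosion allowance = CR × design life
CA = 0.99 * 39 = 38.61 mm

38.61 mm


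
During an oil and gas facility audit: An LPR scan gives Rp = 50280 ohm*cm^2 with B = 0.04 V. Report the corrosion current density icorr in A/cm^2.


Apply the Stern-Geary relation: icorr = B / Rp
icorr = 0.04 / 50280 = 7.955×10^-7 A/cm^2

7.955×10^-7 A/cm^2


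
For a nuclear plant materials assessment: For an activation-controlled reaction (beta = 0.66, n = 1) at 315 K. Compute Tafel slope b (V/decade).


Apply the Tafel slope relation: b = 2.303*R*T/(beta*n*F)
Numerator: 2.303 * 8.314 * 315 = 6031.35
Denominator: 0.66 * 1 * 96485 = 63680.1
b = 6031.35 / 63680.1 = 0.0947 V/decade

0.0947 V/decade


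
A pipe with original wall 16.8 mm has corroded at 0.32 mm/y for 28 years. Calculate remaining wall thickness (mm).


Remaining wall = original − CR × time
t = 16.8 − 0.32*28 = 16.8 − 8.96 = 7.84 mm

7.84 mm


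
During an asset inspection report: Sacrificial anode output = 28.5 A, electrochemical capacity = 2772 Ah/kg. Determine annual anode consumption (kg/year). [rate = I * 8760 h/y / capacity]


Annual consumption = current * hours per year / capacity
Rate = 28.5 * 8760 / 2772 = 90.1 kg/year

90.1 kg/year


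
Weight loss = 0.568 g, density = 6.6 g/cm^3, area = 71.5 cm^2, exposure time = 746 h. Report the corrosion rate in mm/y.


Apply the mm/y weight-loss relation: CR = 87600 * W / (D * A * T)
Numerator: 87600 * 0.568 = 49756.8
Denominator: 6.6 * 71.5 * 746 = 352037.4
CR = 49756.8 / 352037.4 = 0.14134 mm/y

0.14134 mm/y


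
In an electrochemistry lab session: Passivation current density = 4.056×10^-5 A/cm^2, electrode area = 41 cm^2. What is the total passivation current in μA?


I = i_pass * A, then convert A → μA (×10^6)
I = 4.056×10^-5 * 41 * 10^6 = 1662.96 μA

1662.96 μA


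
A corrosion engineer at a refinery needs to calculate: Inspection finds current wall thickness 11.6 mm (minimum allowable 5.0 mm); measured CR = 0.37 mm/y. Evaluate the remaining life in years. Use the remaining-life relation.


Apply the remaining-life relation: RL = (t_current − t_min) / CR
RL = (11.6 − 5.0) / 0.37 = 6.6 / 0.37 = 17.8 years

17.8 years


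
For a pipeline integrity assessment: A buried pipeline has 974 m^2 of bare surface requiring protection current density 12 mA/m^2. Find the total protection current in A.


I = area * current density, then convert mA → A (÷1000)
I = 974 * 12 / 1000 = 11.69 A

11.69 A


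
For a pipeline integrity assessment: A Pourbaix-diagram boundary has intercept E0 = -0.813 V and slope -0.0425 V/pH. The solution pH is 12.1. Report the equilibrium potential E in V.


Apply the Pourbaix line equation: E = E0 + slope*pH
E = -0.813 + (-0.0425)*12.1 = -0.813 + (-0.51425) = -1.32725 V
Rounded to 4 decimal places: E = -1.3273 V

-1.3273 V


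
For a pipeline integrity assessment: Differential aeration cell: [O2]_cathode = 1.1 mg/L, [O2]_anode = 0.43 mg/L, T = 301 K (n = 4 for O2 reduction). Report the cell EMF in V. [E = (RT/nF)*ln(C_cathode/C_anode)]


Apply the Nernst concentration-cell relation: E = (RT/nF)*ln(C_cathode/C_anode)
RT/nF = 8.314*301/(4*96485) = 0.0064842 V
ln(1.1/0.43) = 0.93928
E = 0.0064842 * 0.93928 = 0.00609 V

0.00609 V


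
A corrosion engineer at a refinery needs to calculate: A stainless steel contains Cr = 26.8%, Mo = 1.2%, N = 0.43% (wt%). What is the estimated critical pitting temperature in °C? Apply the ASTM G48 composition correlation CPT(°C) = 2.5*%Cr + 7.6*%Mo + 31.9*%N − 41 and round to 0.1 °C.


Apply the ASTM G48 empirical CPT estimate: CPT(°C) = 2.5*%Cr + 7.6*%Mo + 31.9*%N − 41
2.5*26.8 = 67; 7.6*1.2 = 9.12; 31.9*0.43 = 13.717
CPT = 67 + 9.12 + 13.717 − 41 = 48.837 °C
Rounded to 0.1 °C: CPT ≈ 48.8 °C

48.8 °C


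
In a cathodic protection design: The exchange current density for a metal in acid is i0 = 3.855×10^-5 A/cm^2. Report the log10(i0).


i0 = 3.855×10^-5 A/cm^2
log10(i0) = -4.414

-4.414


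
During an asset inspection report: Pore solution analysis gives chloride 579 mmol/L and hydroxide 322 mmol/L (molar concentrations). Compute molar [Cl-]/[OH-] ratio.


Threshold parameter = [Cl-] / [OH-] (molar basis; both in mmol/L, so units cancel)
Ratio = 579 / 322 = 1.8

1.8


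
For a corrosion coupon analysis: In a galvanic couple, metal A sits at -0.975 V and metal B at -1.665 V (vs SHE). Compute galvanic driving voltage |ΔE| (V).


Driving voltage is the absolute potential difference.
|ΔE| = |-0.975 − (-1.665)| = 0.69 V

0.69 V


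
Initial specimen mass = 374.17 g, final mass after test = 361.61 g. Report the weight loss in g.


Weight loss = initial − final
WL = 374.17 − 361.61 = 12.56 g

12.56 g


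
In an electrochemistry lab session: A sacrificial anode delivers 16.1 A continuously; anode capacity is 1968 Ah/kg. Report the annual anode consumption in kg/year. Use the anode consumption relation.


Annual consumption = current * hours per year / capacity
Rate = 16.1 * 8760 / 1968 = 71.7 kg/year

71.7 kg/year


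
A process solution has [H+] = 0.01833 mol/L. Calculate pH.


pH = −log10[H+]
pH = −log10(0.01833) = 1.74

1.74


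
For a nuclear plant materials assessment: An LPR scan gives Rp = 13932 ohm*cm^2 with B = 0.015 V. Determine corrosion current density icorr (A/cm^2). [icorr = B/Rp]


Apply the Stern-Geary relation: icorr = B / Rp
icorr = 0.015 / 13932 = 1.077×10^-6 A/cm^2

1.077×10^-6 A/cm^2


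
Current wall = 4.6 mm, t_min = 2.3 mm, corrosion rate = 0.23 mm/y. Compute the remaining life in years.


Apply the remaining-life relation: RL = (t_current − t_min) / CR
RL = (4.6 − 2.3) / 0.23 = 2.3 / 0.23 = 10.0 years

10.0 years


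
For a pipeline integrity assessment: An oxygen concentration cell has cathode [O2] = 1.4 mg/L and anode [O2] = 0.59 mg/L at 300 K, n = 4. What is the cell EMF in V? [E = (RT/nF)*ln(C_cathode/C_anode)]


Apply the Nernst concentration-cell relation: E = (RT/nF)*ln(C_cathode/C_anode)
RT/nF = 8.314*300/(4*96485) = 0.00646266 V
ln(1.4/0.59) = 0.8641
E = 0.00646266 * 0.8641 = 0.00558 V

0.00558 V


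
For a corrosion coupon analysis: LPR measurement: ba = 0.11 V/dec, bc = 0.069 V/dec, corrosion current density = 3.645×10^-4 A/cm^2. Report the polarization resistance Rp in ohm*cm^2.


Apply the Stern-Geary equation: Rp = ba*bc / (2.303*icorr*(ba+bc))
ba*bc = 0.11*0.069 = 0.00759
ba+bc = 0.179; 2.303*icorr*(ba+bc) = 2.303*3.645×10^-4*0.179 = 1.5026039×10^-4
Rp = 0.00759 / 1.5026039×10^-4 = 50.5 ohm*cm^2

50.5 ohm*cm^2


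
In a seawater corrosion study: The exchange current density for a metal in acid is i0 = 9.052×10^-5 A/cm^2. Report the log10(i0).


i0 = 9.052×10^-5 A/cm^2
log10(i0) = -4.043

-4.043


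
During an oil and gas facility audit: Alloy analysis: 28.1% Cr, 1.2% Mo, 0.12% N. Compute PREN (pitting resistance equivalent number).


Apply the PREN formula: PREN = Cr + 3.3*Mo + 16*N
PREN = 28.1 + 3.3*1.2 + 16*0.12
PREN = 28.1 + 3.96 + 1.92 = 33.98

33.98


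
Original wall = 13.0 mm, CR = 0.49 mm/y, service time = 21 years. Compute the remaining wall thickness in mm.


Remaining wall = original − CR × time
t = 13.0 − 0.49*21 = 13.0 − 10.29 = 2.71 mm

2.71 mm


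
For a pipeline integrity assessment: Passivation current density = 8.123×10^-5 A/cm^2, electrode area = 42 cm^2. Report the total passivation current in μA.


I = i_pass * A, then convert A → μA (×10^6)
I = 8.123×10^-5 * 42 * 10^6 = 3411.66 μA

3411.66 μA


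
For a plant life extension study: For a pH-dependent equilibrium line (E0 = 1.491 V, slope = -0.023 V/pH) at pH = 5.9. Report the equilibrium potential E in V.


Apply the Pourbaix line equation: E = E0 + slope*pH
E = 1.491 + (-0.023)*5.9 = 1.491 + (-0.1357) = 1.3553 V
Rounded to 3 decimal places: E = 1.355 V

1.355 V


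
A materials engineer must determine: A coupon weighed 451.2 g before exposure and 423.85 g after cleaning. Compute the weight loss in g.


Weight loss = initial − final
WL = 451.2 − 423.85 = 27.35 g

27.35 g


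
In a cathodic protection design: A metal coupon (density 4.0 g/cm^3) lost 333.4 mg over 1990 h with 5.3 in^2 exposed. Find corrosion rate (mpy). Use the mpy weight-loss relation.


Apply the mpy weight-loss relation: CR = 534 * W / (D * A * T)
Numerator: 534 * 333.4 = 178035.6
Denominator: 4.0 * 5.3 * 1990 = 42188.0
CR = 178035.6 / 42188.0 = 4.22005 mpy

4.22005 mpy


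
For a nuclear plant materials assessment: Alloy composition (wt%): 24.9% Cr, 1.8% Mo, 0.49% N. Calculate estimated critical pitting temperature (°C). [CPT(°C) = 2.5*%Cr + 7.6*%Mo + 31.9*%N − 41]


Apply the ASTM G48 empirical CPT estimate: CPT(°C) = 2.5*%Cr + 7.6*%Mo + 31.9*%N − 41
2.5*24.9 = 62.25; 7.6*1.8 = 13.68; 31.9*0.49 = 15.631
CPT = 62.25 + 13.68 + 15.631 − 41 = 50.561 °C
Rounded to 0.1 °C: CPT ≈ 50.6 °C

50.6 °C


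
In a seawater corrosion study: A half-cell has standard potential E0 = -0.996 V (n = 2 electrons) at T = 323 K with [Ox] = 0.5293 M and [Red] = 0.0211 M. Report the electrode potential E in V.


Apply the Nernst equation: E = E0 + (RT/nF)*ln([Ox]/[Red])
Step 1: RT/nF = 8.314*323/(2*96485) = 0.01391627 V
Step 2: [Ox]/[Red] = 0.5293/0.0211 = 25.085308
Step 3: ln(25.085308) = 3.222282
Step 4: correction = 0.01391627 * 3.222282 = 0.045 V
E = -0.996 + 0.045 = -0.951 V

-0.951 V


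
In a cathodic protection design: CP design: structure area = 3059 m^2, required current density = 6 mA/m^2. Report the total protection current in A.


I = area * current density, then convert mA → A (÷1000)
I = 3059 * 6 / 1000 = 18.35 A

18.35 A


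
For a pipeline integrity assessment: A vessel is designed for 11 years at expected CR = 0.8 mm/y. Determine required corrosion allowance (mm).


Corrosion allowance = CR × design life
CA = 0.8 * 11 = 8.8 mm

8.8 mm


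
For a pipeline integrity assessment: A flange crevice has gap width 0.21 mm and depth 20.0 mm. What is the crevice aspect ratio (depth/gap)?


Aspect ratio = depth / gap
Ratio = 20.0 / 0.21 = 95.2

95.2


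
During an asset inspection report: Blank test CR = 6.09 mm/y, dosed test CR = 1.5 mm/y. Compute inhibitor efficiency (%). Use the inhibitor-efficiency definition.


Apply the inhibitor-efficiency definition: IE = (CR_blank − CR_inh)/CR_blank × 100
IE = (6.09 − 1.5) / 6.09 × 100
IE = 4.59 / 6.09 × 100 = 75.4 %

75.4 %


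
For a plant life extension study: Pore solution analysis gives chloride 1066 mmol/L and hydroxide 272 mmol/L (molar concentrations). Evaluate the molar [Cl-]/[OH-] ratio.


Threshold parameter = [Cl-] / [OH-] (molar basis; both in mmol/L, so units cancel)
Ratio = 1066 / 272 = 3.92

3.92


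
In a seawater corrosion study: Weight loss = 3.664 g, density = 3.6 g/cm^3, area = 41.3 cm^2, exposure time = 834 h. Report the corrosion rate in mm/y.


Apply the mm/y weight-loss relation: CR = 87600 * W / (D * A * T)
Numerator: 87600 * 3.664 = 320966.4
Denominator: 3.6 * 41.3 * 834 = 123999.12
CR = 320966.4 / 123999.12 = 2.588457 mm/y

2.588457 mm/y


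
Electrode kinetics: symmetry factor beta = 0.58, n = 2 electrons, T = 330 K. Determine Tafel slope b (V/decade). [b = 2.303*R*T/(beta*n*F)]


Apply the Tafel slope relation: b = 2.303*R*T/(beta*n*F)
Numerator: 2.303 * 8.314 * 330 = 6318.56
Denominator: 0.58 * 2 * 96485 = 111922.6
b = 6318.56 / 111922.6 = 0.0565 V/decade

0.0565 V/decade


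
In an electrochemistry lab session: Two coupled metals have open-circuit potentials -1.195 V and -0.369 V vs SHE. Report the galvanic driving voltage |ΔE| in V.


Driving voltage is the absolute potential difference.
|ΔE| = |-1.195 − (-0.369)| = 0.826 V

0.826 V


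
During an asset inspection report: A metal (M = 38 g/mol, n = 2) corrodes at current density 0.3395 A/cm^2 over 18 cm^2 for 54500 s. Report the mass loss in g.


Apply Faraday's law: m = i*A*t*M / (n*F)
Total charge passed Q = i*A*t = 0.3395*18*54500 = 333049.5 C
m = Q*M/(n*F) = 333049.5*38/(2*96485) = 65.585 g

65.585 g


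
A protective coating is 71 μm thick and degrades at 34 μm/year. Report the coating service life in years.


Service life = thickness / degradation rate
Life = 71 / 34 = 2.1 years

2.1 years


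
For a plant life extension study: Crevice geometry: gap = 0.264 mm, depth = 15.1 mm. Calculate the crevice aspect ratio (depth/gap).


Aspect ratio = depth / gap
Ratio = 15.1 / 0.264 = 57.2

57.2


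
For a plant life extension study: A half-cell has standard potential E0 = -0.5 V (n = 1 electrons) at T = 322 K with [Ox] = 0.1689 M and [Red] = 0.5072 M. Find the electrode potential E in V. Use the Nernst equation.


Apply the Nernst equation: E = E0 + (RT/nF)*ln([Ox]/[Red])
Step 1: RT/nF = 8.314*322/(1*96485) = 0.02774636 V
Step 2: [Ox]/[Red] = 0.1689/0.5072 = 0.333005
Step 3: ln(0.333005) = -1.099598
Step 4: correction = 0.02774636 * -1.099598 = -0.031 V
E = -0.5 + -0.031 = -0.531 V

-0.531 V


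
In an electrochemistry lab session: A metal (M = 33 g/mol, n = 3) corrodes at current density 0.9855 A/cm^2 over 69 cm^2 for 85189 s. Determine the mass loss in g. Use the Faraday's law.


Apply Faraday's law: m = i*A*t*M / (n*F)
Total charge passed Q = i*A*t = 0.9855*69*85189 = 5792809.4055 C
m = Q*M/(n*F) = 5792809.4055*33/(3*96485) = 660.4229 g

660.4229 g


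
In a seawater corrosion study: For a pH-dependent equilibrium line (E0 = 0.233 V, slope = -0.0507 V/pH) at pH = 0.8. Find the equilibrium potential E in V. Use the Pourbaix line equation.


Apply the Pourbaix line equation: E = E0 + slope*pH
E = 0.233 + (-0.0507)*0.8 = 0.233 + (-0.04056) = 0.19244 V
Rounded to 4 decimal places: E = 0.1924 V

0.1924 V


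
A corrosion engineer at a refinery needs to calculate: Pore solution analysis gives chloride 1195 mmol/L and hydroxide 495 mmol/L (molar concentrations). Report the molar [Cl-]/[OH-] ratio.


Threshold parameter = [Cl-] / [OH-] (molar basis; both in mmol/L, so units cancel)
Ratio = 1195 / 495 = 2.41

2.41


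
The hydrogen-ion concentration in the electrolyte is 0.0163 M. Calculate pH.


pH = −log10[H+]
pH = −log10(0.0163) = 1.79

1.79


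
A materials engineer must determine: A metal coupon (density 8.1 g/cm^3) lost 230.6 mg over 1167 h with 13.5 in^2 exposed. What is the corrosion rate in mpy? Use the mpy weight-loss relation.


Apply the mpy weight-loss relation: CR = 534 * W / (D * A * T)
Numerator: 534 * 230.6 = 123140.4
Denominator: 8.1 * 13.5 * 1167 = 127611.45
CR = 123140.4 / 127611.45 = 0.96496 mpy

0.96496 mpy


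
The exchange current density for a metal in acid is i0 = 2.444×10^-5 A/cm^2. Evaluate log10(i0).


i0 = 2.444×10^-5 A/cm^2
log10(i0) = -4.612

-4.612


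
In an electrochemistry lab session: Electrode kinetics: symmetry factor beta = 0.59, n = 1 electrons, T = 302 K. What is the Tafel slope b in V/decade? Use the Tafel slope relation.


Apply the Tafel slope relation: b = 2.303*R*T/(beta*n*F)
Numerator: 2.303 * 8.314 * 302 = 5782.44
Denominator: 0.59 * 1 * 96485 = 56926.15
b = 5782.44 / 56926.15 = 0.1016 V/decade

0.1016 V/decade


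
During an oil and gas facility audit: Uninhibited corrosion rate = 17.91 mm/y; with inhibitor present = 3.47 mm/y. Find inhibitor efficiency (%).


Apply the inhibitor-efficiency definition: IE = (CR_blank − CR_inh)/CR_blank × 100
IE = (17.91 − 3.47) / 17.91 × 100
IE = 14.44 / 17.91 × 100 = 80.6 %

80.6 %


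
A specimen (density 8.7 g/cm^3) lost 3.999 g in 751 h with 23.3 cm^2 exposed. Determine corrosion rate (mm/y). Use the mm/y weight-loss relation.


Apply the mm/y weight-loss relation: CR = 87600 * W / (D * A * T)
Numerator: 87600 * 3.999 = 350312.4
Denominator: 8.7 * 23.3 * 751 = 152235.21
CR = 350312.4 / 152235.21 = 2.301126 mm/y

2.301126 mm/y


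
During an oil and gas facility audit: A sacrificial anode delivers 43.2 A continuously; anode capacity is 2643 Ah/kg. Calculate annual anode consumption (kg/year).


Annual consumption = current * hours per year / capacity
Rate = 43.2 * 8760 / 2643 = 143.2 kg/year

143.2 kg/year


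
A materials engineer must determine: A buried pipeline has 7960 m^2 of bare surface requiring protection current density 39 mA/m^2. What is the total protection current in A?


I = area * current density, then convert mA → A (÷1000)
I = 7960 * 39 / 1000 = 310.44 A

310.44 A


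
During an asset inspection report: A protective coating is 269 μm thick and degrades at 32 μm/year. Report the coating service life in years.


Service life = thickness / degradation rate
Life = 269 / 32 = 8.4 years

8.4 years


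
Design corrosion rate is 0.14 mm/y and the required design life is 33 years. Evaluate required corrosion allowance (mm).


Corrosion allowance = CR × design life
CA = 0.14 * 33 = 4.62 mm

4.62 mm


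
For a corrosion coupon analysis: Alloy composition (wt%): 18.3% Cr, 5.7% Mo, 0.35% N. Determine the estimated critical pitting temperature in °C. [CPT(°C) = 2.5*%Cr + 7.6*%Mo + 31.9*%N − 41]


Apply the ASTM G48 empirical CPT estimate: CPT(°C) = 2.5*%Cr + 7.6*%Mo + 31.9*%N − 41
2.5*18.3 = 45.75; 7.6*5.7 = 43.32; 31.9*0.35 = 11.165
CPT = 45.75 + 43.32 + 11.165 − 41 = 59.235 °C
Rounded to 0.1 °C: CPT ≈ 59.2 °C

59.2 °C


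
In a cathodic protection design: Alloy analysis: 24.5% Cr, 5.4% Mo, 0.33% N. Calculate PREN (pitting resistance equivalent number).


Apply the PREN formula: PREN = Cr + 3.3*Mo + 16*N
PREN = 24.5 + 3.3*5.4 + 16*0.33
PREN = 24.5 + 17.82 + 5.28 = 47.6

47.6


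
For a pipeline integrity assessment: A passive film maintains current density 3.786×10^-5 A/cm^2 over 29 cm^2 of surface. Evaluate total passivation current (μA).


I = i_pass * A, then convert A → μA (×10^6)
I = 3.786×10^-5 * 29 * 10^6 = 1097.94 μA

1097.94 μA


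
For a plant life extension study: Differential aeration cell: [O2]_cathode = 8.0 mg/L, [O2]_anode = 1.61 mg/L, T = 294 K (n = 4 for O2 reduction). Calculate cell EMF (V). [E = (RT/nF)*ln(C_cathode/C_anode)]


Apply the Nernst concentration-cell relation: E = (RT/nF)*ln(C_cathode/C_anode)
RT/nF = 8.314*294/(4*96485) = 0.00633341 V
ln(8.0/1.61) = 1.60321
E = 0.00633341 * 1.60321 = 0.01015 V

0.01015 V


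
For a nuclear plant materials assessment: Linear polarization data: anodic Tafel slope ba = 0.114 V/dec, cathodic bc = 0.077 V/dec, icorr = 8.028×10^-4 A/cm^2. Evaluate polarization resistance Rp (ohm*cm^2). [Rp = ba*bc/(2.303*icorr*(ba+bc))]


Apply the Stern-Geary equation: Rp = ba*bc / (2.303*icorr*(ba+bc))
ba*bc = 0.114*0.077 = 0.008778
ba+bc = 0.191; 2.303*icorr*(ba+bc) = 2.303*8.028×10^-4*0.191 = 3.5313004×10^-4
Rp = 0.008778 / 3.5313004×10^-4 = 24.86 ohm*cm^2

24.86 ohm*cm^2


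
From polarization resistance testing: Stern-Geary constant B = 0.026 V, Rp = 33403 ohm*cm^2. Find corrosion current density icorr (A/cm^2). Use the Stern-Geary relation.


Apply the Stern-Geary relation: icorr = B / Rp
icorr = 0.026 / 33403 = 7.784×10^-7 A/cm^2

7.784×10^-7 A/cm^2


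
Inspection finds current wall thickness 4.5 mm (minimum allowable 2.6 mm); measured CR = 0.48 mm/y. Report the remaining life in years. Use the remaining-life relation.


Apply the remaining-life relation: RL = (t_current − t_min) / CR
RL = (4.5 − 2.6) / 0.48 = 1.9 / 0.48 = 4.0 years

4.0 years


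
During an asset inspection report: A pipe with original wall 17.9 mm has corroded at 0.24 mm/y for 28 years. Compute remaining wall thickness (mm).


Remaining wall = original − CR × time
t = 17.9 − 0.24*28 = 17.9 − 6.72 = 11.18 mm

11.18 mm


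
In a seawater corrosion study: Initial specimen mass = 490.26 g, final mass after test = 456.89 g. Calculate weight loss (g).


Weight loss = initial − final
WL = 490.26 − 456.89 = 33.37 g

33.37 g


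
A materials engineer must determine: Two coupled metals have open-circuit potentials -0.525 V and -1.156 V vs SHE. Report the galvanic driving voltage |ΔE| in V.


Driving voltage is the absolute potential difference.
|ΔE| = |-0.525 − (-1.156)| = 0.631 V

0.631 V


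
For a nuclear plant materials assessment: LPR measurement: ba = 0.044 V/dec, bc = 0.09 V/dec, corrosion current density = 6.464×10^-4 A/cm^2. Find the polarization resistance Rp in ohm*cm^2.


Apply the Stern-Geary equation: Rp = ba*bc / (2.303*icorr*(ba+bc))
ba*bc = 0.044*0.09 = 0.00396
ba+bc = 0.134; 2.303*icorr*(ba+bc) = 2.303*6.464×10^-4*0.134 = 1.9948033×10^-4
Rp = 0.00396 / 1.9948033×10^-4 = 19.9 ohm*cm^2

19.9 ohm*cm^2


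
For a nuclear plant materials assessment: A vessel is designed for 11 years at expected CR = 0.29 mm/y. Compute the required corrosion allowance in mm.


Corrosion allowance = CR × design life
CA = 0.29 * 11 = 3.19 mm

3.19 mm


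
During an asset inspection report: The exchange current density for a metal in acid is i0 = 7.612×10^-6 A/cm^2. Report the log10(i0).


i0 = 7.612×10^-6 A/cm^2
log10(i0) = -5.119

-5.119


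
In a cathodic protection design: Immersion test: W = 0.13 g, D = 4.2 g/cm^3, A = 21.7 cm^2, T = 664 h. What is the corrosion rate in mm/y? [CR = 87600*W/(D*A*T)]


Apply the mm/y weight-loss relation: CR = 87600 * W / (D * A * T)
Numerator: 87600 * 0.13 = 11388.0
Denominator: 4.2 * 21.7 * 664 = 60516.96
CR = 11388.0 / 60516.96 = 0.1882 mm/y

0.1882 mm/y


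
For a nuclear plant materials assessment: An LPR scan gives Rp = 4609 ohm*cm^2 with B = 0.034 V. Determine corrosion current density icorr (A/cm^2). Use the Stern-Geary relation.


Apply the Stern-Geary relation: icorr = B / Rp
icorr = 0.034 / 4609 = 7.377×10^-6 A/cm^2

7.377×10^-6 A/cm^2


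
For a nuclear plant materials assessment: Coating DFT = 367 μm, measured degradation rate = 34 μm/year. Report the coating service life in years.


Service life = thickness / degradation rate
Life = 367 / 34 = 10.8 years

10.8 years


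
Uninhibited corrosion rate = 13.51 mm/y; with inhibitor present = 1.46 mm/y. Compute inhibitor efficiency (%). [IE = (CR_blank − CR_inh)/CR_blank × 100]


Apply the inhibitor-efficiency definition: IE = (CR_blank − CR_inh)/CR_blank × 100
IE = (13.51 − 1.46) / 13.51 × 100
IE = 12.05 / 13.51 × 100 = 89.2 %

89.2 %


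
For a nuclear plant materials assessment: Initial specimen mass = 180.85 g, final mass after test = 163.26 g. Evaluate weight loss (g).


Weight loss = initial − final
WL = 180.85 − 163.26 = 17.59 g

17.59 g


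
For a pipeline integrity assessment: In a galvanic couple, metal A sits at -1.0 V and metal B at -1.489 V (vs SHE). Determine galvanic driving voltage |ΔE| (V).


Driving voltage is the absolute potential difference.
|ΔE| = |-1.0 − (-1.489)| = 0.489 V

0.489 V


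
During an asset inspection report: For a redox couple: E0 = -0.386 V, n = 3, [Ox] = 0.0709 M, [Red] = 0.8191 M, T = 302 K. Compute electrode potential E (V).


Apply the Nernst equation: E = E0 + (RT/nF)*ln([Ox]/[Red])
Step 1: RT/nF = 8.314*302/(3*96485) = 0.00867433 V
Step 2: [Ox]/[Red] = 0.0709/0.8191 = 0.086558
Step 3: ln(0.086558) = -2.446941
Step 4: correction = 0.00867433 * -2.446941 = -0.021 V
E = -0.386 + -0.021 = -0.407 V

-0.407 V


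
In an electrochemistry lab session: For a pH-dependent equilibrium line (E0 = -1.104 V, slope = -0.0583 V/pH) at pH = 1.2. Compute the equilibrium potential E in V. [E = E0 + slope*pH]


Apply the Pourbaix line equation: E = E0 + slope*pH
E = -1.104 + (-0.0583)*1.2 = -1.104 + (-0.06996) = -1.17396 V
Rounded to 4 decimal places: E = -1.1740 V

-1.1740 V


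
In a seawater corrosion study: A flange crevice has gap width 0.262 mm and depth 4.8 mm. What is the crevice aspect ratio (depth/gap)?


Aspect ratio = depth / gap
Ratio = 4.8 / 0.262 = 18.3

18.3


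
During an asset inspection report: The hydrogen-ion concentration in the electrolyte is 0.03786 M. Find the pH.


pH = −log10[H+]
pH = −log10(0.03786) = 1.42

1.42


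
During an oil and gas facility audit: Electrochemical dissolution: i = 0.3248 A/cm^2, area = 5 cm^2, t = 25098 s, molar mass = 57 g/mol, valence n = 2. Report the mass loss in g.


Apply Faraday's law: m = i*A*t*M / (n*F)
Total charge passed Q = i*A*t = 0.3248*5*25098 = 40759.152 C
m = Q*M/(n*F) = 40759.152*57/(2*96485) = 12.03955 g

12.03955 g


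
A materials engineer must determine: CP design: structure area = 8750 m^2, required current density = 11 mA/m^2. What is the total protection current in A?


I = area * current density, then convert mA → A (÷1000)
I = 8750 * 11 / 1000 = 96.25 A

96.25 A


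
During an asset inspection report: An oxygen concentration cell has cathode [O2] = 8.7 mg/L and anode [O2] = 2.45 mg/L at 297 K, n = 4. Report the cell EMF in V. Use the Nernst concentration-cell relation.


Apply the Nernst concentration-cell relation: E = (RT/nF)*ln(C_cathode/C_anode)
RT/nF = 8.314*297/(4*96485) = 0.00639804 V
ln(8.7/2.45) = 1.26724
E = 0.00639804 * 1.26724 = 0.00811 V

0.00811 V


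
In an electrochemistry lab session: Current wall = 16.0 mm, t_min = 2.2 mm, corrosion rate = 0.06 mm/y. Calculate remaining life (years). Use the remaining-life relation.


Apply the remaining-life relation: RL = (t_current − t_min) / CR
RL = (16.0 − 2.2) / 0.06 = 13.8 / 0.06 = 230.0 years

230.0 years


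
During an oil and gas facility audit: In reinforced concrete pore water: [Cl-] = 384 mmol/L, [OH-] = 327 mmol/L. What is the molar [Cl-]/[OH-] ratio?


Threshold parameter = [Cl-] / [OH-] (molar basis; both in mmol/L, so units cancel)
Ratio = 384 / 327 = 1.17

1.17


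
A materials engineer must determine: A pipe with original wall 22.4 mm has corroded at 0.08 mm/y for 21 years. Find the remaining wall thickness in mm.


Remaining wall = original − CR × time
t = 22.4 − 0.08*21 = 22.4 − 1.68 = 20.72 mm

20.72 mm


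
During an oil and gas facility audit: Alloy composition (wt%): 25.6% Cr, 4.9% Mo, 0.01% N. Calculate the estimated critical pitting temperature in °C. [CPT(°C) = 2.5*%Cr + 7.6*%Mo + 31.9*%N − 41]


Apply the ASTM G48 empirical CPT estimate: CPT(°C) = 2.5*%Cr + 7.6*%Mo + 31.9*%N − 41
2.5*25.6 = 64; 7.6*4.9 = 37.24; 31.9*0.01 = 0.319
CPT = 64 + 37.24 + 0.319 − 41 = 60.559 °C
Rounded to 0.1 °C: CPT ≈ 60.6 °C

60.6 °C


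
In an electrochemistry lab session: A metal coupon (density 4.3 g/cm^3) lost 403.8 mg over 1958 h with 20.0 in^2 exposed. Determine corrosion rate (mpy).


Apply the mpy weight-loss relation: CR = 534 * W / (D * A * T)
Numerator: 534 * 403.8 = 215629.2
Denominator: 4.3 * 20.0 * 1958 = 168388.0
CR = 215629.2 / 168388.0 = 1.2805 mpy

1.2805 mpy


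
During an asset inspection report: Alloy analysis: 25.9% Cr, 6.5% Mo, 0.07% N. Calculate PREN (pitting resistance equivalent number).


Apply the PREN formula: PREN = Cr + 3.3*Mo + 16*N
PREN = 25.9 + 3.3*6.5 + 16*0.07
PREN = 25.9 + 21.45 + 1.12 = 48.47

48.47


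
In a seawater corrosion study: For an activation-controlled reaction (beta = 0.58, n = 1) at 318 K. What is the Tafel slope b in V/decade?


Apply the Tafel slope relation: b = 2.303*R*T/(beta*n*F)
Numerator: 2.303 * 8.314 * 318 = 6088.79
Denominator: 0.58 * 1 * 96485 = 55961.3
b = 6088.79 / 55961.3 = 0.1088 V/decade

0.1088 V/decade


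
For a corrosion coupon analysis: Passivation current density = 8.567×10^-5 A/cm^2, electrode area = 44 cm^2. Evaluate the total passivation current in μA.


I = i_pass * A, then convert A → μA (×10^6)
I = 8.567×10^-5 * 44 * 10^6 = 3769.48 μA

3769.48 μA


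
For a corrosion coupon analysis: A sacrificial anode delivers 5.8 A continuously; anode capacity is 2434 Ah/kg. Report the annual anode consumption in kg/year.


Annual consumption = current * hours per year / capacity
Rate = 5.8 * 8760 / 2434 = 20.9 kg/year

20.9 kg/year


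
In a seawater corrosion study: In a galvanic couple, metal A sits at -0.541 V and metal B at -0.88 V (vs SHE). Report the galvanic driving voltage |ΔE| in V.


Driving voltage is the absolute potential difference.
|ΔE| = |-0.541 − (-0.88)| = 0.339 V

0.339 V


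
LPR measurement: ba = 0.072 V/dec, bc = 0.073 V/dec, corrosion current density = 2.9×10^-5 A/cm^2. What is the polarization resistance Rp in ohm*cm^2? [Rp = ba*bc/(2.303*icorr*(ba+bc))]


Apply the Stern-Geary equation: Rp = ba*bc / (2.303*icorr*(ba+bc))
ba*bc = 0.072*0.073 = 0.005256
ba+bc = 0.145; 2.303*icorr*(ba+bc) = 2.303*2.9×10^-5*0.145 = 9.684115×10^-6
Rp = 0.005256 / 9.684115×10^-6 = 542.7 ohm*cm^2

542.7 ohm*cm^2


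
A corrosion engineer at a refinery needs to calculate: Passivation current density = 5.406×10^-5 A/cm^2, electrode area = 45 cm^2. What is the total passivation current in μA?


I = i_pass * A, then convert A → μA (×10^6)
I = 5.406×10^-5 * 45 * 10^6 = 2432.7 μA

2432.7 μA


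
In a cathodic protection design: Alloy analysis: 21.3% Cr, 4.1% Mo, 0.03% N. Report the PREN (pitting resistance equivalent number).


Apply the PREN formula: PREN = Cr + 3.3*Mo + 16*N
PREN = 21.3 + 3.3*4.1 + 16*0.03
PREN = 21.3 + 13.53 + 0.48 = 35.31

35.31


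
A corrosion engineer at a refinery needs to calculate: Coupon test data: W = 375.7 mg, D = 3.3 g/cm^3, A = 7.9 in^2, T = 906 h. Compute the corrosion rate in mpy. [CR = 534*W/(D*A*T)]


Apply the mpy weight-loss relation: CR = 534 * W / (D * A * T)
Numerator: 534 * 375.7 = 200623.8
Denominator: 3.3 * 7.9 * 906 = 23619.42
CR = 200623.8 / 23619.42 = 8.49402 mpy

8.49402 mpy


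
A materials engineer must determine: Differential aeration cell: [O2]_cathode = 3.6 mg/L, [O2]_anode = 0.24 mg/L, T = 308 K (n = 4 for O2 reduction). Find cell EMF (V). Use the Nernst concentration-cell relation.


Apply the Nernst concentration-cell relation: E = (RT/nF)*ln(C_cathode/C_anode)
RT/nF = 8.314*308/(4*96485) = 0.006635 V
ln(3.6/0.24) = 2.70805
E = 0.006635 * 2.70805 = 0.01797 V

0.01797 V


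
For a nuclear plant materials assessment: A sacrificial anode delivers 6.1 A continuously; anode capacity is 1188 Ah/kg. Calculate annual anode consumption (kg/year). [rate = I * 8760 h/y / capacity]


Annual consumption = current * hours per year / capacity
Rate = 6.1 * 8760 / 1188 = 45.0 kg/year

45.0 kg/year


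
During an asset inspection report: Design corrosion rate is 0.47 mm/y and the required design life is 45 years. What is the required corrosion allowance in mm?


Corrosion allowance = CR × design life
CA = 0.47 * 45 = 21.15 mm

21.15 mm


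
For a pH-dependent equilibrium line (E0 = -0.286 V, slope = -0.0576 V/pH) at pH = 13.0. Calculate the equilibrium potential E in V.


Apply the Pourbaix line equation: E = E0 + slope*pH
E = -0.286 + (-0.0576)*13.0 = -0.286 + (-0.7488) = -1.0348 V
Rounded to 3 decimal places: E = -1.035 V

-1.035 V


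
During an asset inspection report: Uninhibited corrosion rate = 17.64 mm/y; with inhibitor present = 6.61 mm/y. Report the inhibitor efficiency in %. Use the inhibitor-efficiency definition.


Apply the inhibitor-efficiency definition: IE = (CR_blank − CR_inh)/CR_blank × 100
IE = (17.64 − 6.61) / 17.64 × 100
IE = 11.03 / 17.64 × 100 = 62.5 %

62.5 %


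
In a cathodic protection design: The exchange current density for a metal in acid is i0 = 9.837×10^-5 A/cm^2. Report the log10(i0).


i0 = 9.837×10^-5 A/cm^2
log10(i0) = -4.007

-4.007


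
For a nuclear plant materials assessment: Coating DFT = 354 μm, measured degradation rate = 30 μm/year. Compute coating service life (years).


Service life = thickness / degradation rate
Life = 354 / 30 = 11.8 years

11.8 years


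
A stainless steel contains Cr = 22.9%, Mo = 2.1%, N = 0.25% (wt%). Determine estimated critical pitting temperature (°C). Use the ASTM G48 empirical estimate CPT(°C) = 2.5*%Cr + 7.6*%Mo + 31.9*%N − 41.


Apply the ASTM G48 empirical CPT estimate: CPT(°C) = 2.5*%Cr + 7.6*%Mo + 31.9*%N − 41
2.5*22.9 = 57.25; 7.6*2.1 = 15.96; 31.9*0.25 = 7.975
CPT = 57.25 + 15.96 + 7.975 − 41 = 40.185 °C
Rounded to 0.1 °C: CPT ≈ 40.2 °C

40.2 °C


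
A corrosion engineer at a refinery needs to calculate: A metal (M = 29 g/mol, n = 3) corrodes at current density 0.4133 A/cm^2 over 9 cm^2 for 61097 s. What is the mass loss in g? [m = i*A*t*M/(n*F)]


Apply Faraday's law: m = i*A*t*M / (n*F)
Total charge passed Q = i*A*t = 0.4133*9*61097 = 227262.5109 C
m = Q*M/(n*F) = 227262.5109*29/(3*96485) = 22.769 g

22.769 g


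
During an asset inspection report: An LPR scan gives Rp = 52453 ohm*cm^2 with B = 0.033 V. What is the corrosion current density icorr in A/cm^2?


Apply the Stern-Geary relation: icorr = B / Rp
icorr = 0.033 / 52453 = 6.291×10^-7 A/cm^2

6.291×10^-7 A/cm^2


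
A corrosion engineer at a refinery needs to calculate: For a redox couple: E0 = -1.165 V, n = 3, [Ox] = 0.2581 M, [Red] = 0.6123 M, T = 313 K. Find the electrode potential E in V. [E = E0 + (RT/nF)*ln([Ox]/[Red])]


Apply the Nernst equation: E = E0 + (RT/nF)*ln([Ox]/[Red])
Step 1: RT/nF = 8.314*313/(3*96485) = 0.00899028 V
Step 2: [Ox]/[Red] = 0.2581/0.6123 = 0.421525
Step 3: ln(0.421525) = -0.863876
Step 4: correction = 0.00899028 * -0.863876 = -0.0078 V
E = -1.165 + -0.0078 = -1.1728 V

-1.1728 V


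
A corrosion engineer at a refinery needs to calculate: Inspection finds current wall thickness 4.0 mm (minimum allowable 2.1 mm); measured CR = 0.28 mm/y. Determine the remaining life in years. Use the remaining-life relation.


Apply the remaining-life relation: RL = (t_current − t_min) / CR
RL = (4.0 − 2.1) / 0.28 = 1.9 / 0.28 = 6.8 years

6.8 years


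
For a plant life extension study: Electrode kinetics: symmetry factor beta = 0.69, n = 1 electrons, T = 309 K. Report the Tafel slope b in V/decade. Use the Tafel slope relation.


Apply the Tafel slope relation: b = 2.303*R*T/(beta*n*F)
Numerator: 2.303 * 8.314 * 309 = 5916.47
Denominator: 0.69 * 1 * 96485 = 66574.65
b = 5916.47 / 66574.65 = 0.089 V/decade

0.089 V/decade


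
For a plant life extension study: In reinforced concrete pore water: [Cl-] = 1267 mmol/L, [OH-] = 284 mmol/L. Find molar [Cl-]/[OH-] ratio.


Threshold parameter = [Cl-] / [OH-] (molar basis; both in mmol/L, so units cancel)
Ratio = 1267 / 284 = 4.46

4.46


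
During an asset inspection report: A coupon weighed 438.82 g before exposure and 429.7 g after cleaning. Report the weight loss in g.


Weight loss = initial − final
WL = 438.82 − 429.7 = 9.12 g

9.12 g


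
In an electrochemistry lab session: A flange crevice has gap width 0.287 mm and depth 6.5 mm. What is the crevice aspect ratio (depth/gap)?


Aspect ratio = depth / gap
Ratio = 6.5 / 0.287 = 22.6

22.6


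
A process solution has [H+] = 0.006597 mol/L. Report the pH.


pH = −log10[H+]
pH = −log10(0.006597) = 2.18

2.18


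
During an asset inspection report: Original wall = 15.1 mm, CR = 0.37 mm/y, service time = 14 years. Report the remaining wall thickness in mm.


Remaining wall = original − CR × time
t = 15.1 − 0.37*14 = 15.1 − 5.18 = 9.92 mm

9.92 mm


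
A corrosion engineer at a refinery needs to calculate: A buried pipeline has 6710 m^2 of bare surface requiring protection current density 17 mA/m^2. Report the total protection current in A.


I = area * current density, then convert mA → A (÷1000)
I = 6710 * 17 / 1000 = 114.07 A

114.07 A
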